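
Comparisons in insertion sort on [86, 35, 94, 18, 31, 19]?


Algorithm: insertion sort
Input: [86, 35, 94, 18, 31, 19]
Sorted: [18, 19, 31, 35, 86, 94]

14


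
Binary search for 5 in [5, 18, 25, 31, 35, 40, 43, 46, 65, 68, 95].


Step 1: lo=0, hi=10, mid=5, val=40
Step 2: lo=0, hi=4, mid=2, val=25
Step 3: lo=0, hi=1, mid=0, val=5

Found at index 0


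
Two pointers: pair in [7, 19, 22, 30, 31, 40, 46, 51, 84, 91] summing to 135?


lo=0(7)+hi=9(91)=98
lo=1(19)+hi=9(91)=110
lo=2(22)+hi=9(91)=113
lo=3(30)+hi=9(91)=121
lo=4(31)+hi=9(91)=122
lo=5(40)+hi=9(91)=131
lo=6(46)+hi=9(91)=137
lo=6(46)+hi=8(84)=130
lo=7(51)+hi=8(84)=135

Yes: 51+84=135


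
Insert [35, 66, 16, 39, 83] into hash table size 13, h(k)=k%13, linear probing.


Insert 35: h=9 -> slot 9
Insert 66: h=1 -> slot 1
Insert 16: h=3 -> slot 3
Insert 39: h=0 -> slot 0
Insert 83: h=5 -> slot 5

Table: [39, 66, None, 16, None, 83, None, None, None, 35, None, None, None]


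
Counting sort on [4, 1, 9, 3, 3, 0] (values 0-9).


Input: [4, 1, 9, 3, 3, 0]
Counts: [1, 1, 0, 2, 1, 0, 0, 0, 0, 1]

Sorted: [0, 1, 3, 3, 4, 9]


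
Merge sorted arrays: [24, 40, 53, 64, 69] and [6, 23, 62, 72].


Take 6 from B
Take 23 from B
Take 24 from A
Take 40 from A
Take 53 from A
Take 62 from B
Take 64 from A
Take 69 from A

Merged: [6, 23, 24, 40, 53, 62, 64, 69, 72]


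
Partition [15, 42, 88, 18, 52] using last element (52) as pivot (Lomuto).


Pivot: 52
  15 <= 52: advance i (no swap)
  42 <= 52: advance i (no swap)
  18 <= 52: swap -> [15, 42, 18, 88, 52]
Place pivot at 3: [15, 42, 18, 52, 88]

Partitioned: [15, 42, 18, 52, 88]


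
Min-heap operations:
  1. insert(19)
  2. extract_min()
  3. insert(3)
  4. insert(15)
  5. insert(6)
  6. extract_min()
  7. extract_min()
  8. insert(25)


insert(19) -> [19]
extract_min()->19, []
insert(3) -> [3]
insert(15) -> [3, 15]
insert(6) -> [3, 15, 6]
extract_min()->3, [6, 15]
extract_min()->6, [15]
insert(25) -> [15, 25]

Final heap: [15, 25]


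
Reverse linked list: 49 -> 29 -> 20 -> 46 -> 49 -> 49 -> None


Step 1: curr=49, set curr.next=prev(None) | reversed so far: 49
Step 2: curr=29, set curr.next=prev(49) | reversed so far: 29 -> 49
Step 3: curr=20, set curr.next=prev(29) | reversed so far: 20 -> 29 -> 49
Step 4: curr=46, set curr.next=prev(20) | reversed so far: 46 -> 20 -> 29 -> 49
Step 5: curr=49, set curr.next=prev(46) | reversed so far: 49 -> 46 -> 20 -> 29 -> 49
Step 6: curr=49, set curr.next=prev(49) | reversed so far: 49 -> 49 -> 46 -> 20 -> 29 -> 49

49 -> 49 -> 46 -> 20 -> 29 -> 49 -> None


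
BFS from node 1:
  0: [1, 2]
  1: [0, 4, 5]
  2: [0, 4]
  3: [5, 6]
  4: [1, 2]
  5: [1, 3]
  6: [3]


Visit 1, enqueue [0, 4, 5]
Visit 0, enqueue [2]
Visit 4, enqueue []
Visit 5, enqueue [3]
Visit 2, enqueue []
Visit 3, enqueue [6]
Visit 6, enqueue []

BFS order: [1, 0, 4, 5, 2, 3, 6]


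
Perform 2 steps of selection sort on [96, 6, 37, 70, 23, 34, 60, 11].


Initial: [96, 6, 37, 70, 23, 34, 60, 11]
Step 1: min=6 at 1
  Swap: [6, 96, 37, 70, 23, 34, 60, 11]
Step 2: min=11 at 7
  Swap: [6, 11, 37, 70, 23, 34, 60, 96]

After 2 steps: [6, 11, 37, 70, 23, 34, 60, 96]


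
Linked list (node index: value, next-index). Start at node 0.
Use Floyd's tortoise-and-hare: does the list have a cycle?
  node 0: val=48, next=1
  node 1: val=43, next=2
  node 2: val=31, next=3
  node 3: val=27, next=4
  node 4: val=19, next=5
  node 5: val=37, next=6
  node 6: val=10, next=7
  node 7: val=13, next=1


Floyd's tortoise (slow, +1) and hare (fast, +2):
  init: slow=0, fast=0
  step 1: slow=1, fast=2
  step 2: slow=2, fast=4
  step 3: slow=3, fast=6
  step 4: slow=4, fast=1
  step 5: slow=5, fast=3
  step 6: slow=6, fast=5
  step 7: slow=7, fast=7
  slow == fast at node 7: cycle detected

Cycle: yes


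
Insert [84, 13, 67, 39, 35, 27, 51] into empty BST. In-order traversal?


Insert 84: root
Insert 13: L from 84
Insert 67: L from 84 -> R from 13
Insert 39: L from 84 -> R from 13 -> L from 67
Insert 35: L from 84 -> R from 13 -> L from 67 -> L from 39
Insert 27: L from 84 -> R from 13 -> L from 67 -> L from 39 -> L from 35
Insert 51: L from 84 -> R from 13 -> L from 67 -> R from 39

In-order: [13, 27, 35, 39, 51, 67, 84]


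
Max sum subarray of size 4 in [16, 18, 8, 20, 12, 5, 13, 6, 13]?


[0:4]: 62
[1:5]: 58
[2:6]: 45
[3:7]: 50
[4:8]: 36
[5:9]: 37

Max: 62 at [0:4]


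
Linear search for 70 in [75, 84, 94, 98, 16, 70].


i=0: 75!=70
i=1: 84!=70
i=2: 94!=70
i=3: 98!=70
i=4: 16!=70
i=5: 70==70 found!

Found at 5, 6 comps


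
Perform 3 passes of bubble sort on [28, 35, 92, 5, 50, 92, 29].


Initial: [28, 35, 92, 5, 50, 92, 29]
Pass 1: [28, 35, 5, 50, 92, 29, 92] (3 swaps)
Pass 2: [28, 5, 35, 50, 29, 92, 92] (2 swaps)
Pass 3: [5, 28, 35, 29, 50, 92, 92] (2 swaps)

After 3 passes: [5, 28, 35, 29, 50, 92, 92]


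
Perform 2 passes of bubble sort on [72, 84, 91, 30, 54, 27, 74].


Initial: [72, 84, 91, 30, 54, 27, 74]
Pass 1: [72, 84, 30, 54, 27, 74, 91] (4 swaps)
Pass 2: [72, 30, 54, 27, 74, 84, 91] (4 swaps)

After 2 passes: [72, 30, 54, 27, 74, 84, 91]


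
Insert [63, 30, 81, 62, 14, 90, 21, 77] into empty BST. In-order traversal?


Insert 63: root
Insert 30: L from 63
Insert 81: R from 63
Insert 62: L from 63 -> R from 30
Insert 14: L from 63 -> L from 30
Insert 90: R from 63 -> R from 81
Insert 21: L from 63 -> L from 30 -> R from 14
Insert 77: R from 63 -> L from 81

In-order: [14, 21, 30, 62, 63, 77, 81, 90]


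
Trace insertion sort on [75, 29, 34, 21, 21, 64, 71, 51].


Initial: [75, 29, 34, 21, 21, 64, 71, 51]
Insert 29: [29, 75, 34, 21, 21, 64, 71, 51]
Insert 34: [29, 34, 75, 21, 21, 64, 71, 51]
Insert 21: [21, 29, 34, 75, 21, 64, 71, 51]
Insert 21: [21, 21, 29, 34, 75, 64, 71, 51]
Insert 64: [21, 21, 29, 34, 64, 75, 71, 51]
Insert 71: [21, 21, 29, 34, 64, 71, 75, 51]
Insert 51: [21, 21, 29, 34, 51, 64, 71, 75]

Sorted: [21, 21, 29, 34, 51, 64, 71, 75]


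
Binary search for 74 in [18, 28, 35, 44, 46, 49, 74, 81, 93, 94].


Step 1: lo=0, hi=9, mid=4, val=46
Step 2: lo=5, hi=9, mid=7, val=81
Step 3: lo=5, hi=6, mid=5, val=49
Step 4: lo=6, hi=6, mid=6, val=74

Found at index 6


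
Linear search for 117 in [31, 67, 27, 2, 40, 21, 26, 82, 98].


i=0: 31!=117
i=1: 67!=117
i=2: 27!=117
i=3: 2!=117
i=4: 40!=117
i=5: 21!=117
i=6: 26!=117
i=7: 82!=117
i=8: 98!=117

Not found, 9 comps


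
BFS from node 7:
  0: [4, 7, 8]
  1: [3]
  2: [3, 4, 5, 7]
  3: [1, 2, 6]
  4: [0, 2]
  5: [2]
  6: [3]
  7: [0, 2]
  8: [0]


Visit 7, enqueue [0, 2]
Visit 0, enqueue [4, 8]
Visit 2, enqueue [3, 5]
Visit 4, enqueue []
Visit 8, enqueue []
Visit 3, enqueue [1, 6]
Visit 5, enqueue []
Visit 1, enqueue []
Visit 6, enqueue []

BFS order: [7, 0, 2, 4, 8, 3, 5, 1, 6]


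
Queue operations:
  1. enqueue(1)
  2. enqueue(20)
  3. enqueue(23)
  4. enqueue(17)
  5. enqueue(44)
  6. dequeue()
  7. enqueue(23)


enqueue(1) -> [1]
enqueue(20) -> [1, 20]
enqueue(23) -> [1, 20, 23]
enqueue(17) -> [1, 20, 23, 17]
enqueue(44) -> [1, 20, 23, 17, 44]
dequeue()->1, [20, 23, 17, 44]
enqueue(23) -> [20, 23, 17, 44, 23]

Final queue: [20, 23, 17, 44, 23]


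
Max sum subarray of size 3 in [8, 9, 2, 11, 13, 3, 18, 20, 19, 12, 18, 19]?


[0:3]: 19
[1:4]: 22
[2:5]: 26
[3:6]: 27
[4:7]: 34
[5:8]: 41
[6:9]: 57
[7:10]: 51
[8:11]: 49
[9:12]: 49

Max: 57 at [6:9]


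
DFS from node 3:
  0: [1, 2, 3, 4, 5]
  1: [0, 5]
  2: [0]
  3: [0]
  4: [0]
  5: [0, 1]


Visit 3, push [0]
Visit 0, push [5, 4, 2, 1]
Visit 1, push [5]
Visit 5, push []
Visit 2, push []
Visit 4, push []

DFS order: [3, 0, 1, 5, 2, 4]


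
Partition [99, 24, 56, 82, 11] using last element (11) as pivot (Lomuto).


Pivot: 11
Place pivot at 0: [11, 24, 56, 82, 99]

Partitioned: [11, 24, 56, 82, 99]


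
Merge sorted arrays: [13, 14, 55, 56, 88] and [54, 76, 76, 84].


Take 13 from A
Take 14 from A
Take 54 from B
Take 55 from A
Take 56 from A
Take 76 from B
Take 76 from B
Take 84 from B

Merged: [13, 14, 54, 55, 56, 76, 76, 84, 88]


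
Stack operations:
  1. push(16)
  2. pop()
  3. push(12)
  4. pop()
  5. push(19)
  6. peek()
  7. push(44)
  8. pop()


push(16) -> [16]
pop()->16, []
push(12) -> [12]
pop()->12, []
push(19) -> [19]
peek()->19
push(44) -> [19, 44]
pop()->44, [19]

Final stack: [19]


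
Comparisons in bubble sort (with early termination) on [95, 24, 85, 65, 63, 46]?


Algorithm: bubble sort (with early termination)
Input: [95, 24, 85, 65, 63, 46]
Sorted: [24, 46, 63, 65, 85, 95]

15


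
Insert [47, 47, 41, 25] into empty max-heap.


Insert 47: [47]
Insert 47: [47, 47]
Insert 41: [47, 47, 41]
Insert 25: [47, 47, 41, 25]

Final heap: [47, 47, 41, 25]


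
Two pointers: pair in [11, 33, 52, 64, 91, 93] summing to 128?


lo=0(11)+hi=5(93)=104
lo=1(33)+hi=5(93)=126
lo=2(52)+hi=5(93)=145
lo=2(52)+hi=4(91)=143
lo=2(52)+hi=3(64)=116

No pair found


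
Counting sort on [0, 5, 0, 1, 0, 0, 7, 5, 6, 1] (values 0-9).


Input: [0, 5, 0, 1, 0, 0, 7, 5, 6, 1]
Counts: [4, 2, 0, 0, 0, 2, 1, 1, 0, 0]

Sorted: [0, 0, 0, 0, 1, 1, 5, 5, 6, 7]


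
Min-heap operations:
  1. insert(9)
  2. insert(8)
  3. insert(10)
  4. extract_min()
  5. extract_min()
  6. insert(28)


insert(9) -> [9]
insert(8) -> [8, 9]
insert(10) -> [8, 9, 10]
extract_min()->8, [9, 10]
extract_min()->9, [10]
insert(28) -> [10, 28]

Final heap: [10, 28]


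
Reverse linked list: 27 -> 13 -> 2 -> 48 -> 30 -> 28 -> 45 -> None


Step 1: curr=27, set curr.next=prev(None) | reversed so far: 27
Step 2: curr=13, set curr.next=prev(27) | reversed so far: 13 -> 27
Step 3: curr=2, set curr.next=prev(13) | reversed so far: 2 -> 13 -> 27
Step 4: curr=48, set curr.next=prev(2) | reversed so far: 48 -> 2 -> 13 -> 27
Step 5: curr=30, set curr.next=prev(48) | reversed so far: 30 -> 48 -> 2 -> 13 -> 27
Step 6: curr=28, set curr.next=prev(30) | reversed so far: 28 -> 30 -> 48 -> 2 -> 13 -> 27
Step 7: curr=45, set curr.next=prev(28) | reversed so far: 45 -> 28 -> 30 -> 48 -> 2 -> 13 -> 27

45 -> 28 -> 30 -> 48 -> 2 -> 13 -> 27 -> None


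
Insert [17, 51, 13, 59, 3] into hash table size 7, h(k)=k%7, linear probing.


Insert 17: h=3 -> slot 3
Insert 51: h=2 -> slot 2
Insert 13: h=6 -> slot 6
Insert 59: h=3, 1 probes -> slot 4
Insert 3: h=3, 2 probes -> slot 5

Table: [None, None, 51, 17, 59, 3, 13]


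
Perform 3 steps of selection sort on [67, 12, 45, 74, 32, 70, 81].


Initial: [67, 12, 45, 74, 32, 70, 81]
Step 1: min=12 at 1
  Swap: [12, 67, 45, 74, 32, 70, 81]
Step 2: min=32 at 4
  Swap: [12, 32, 45, 74, 67, 70, 81]
Step 3: min=45 at 2
  Swap: [12, 32, 45, 74, 67, 70, 81]

After 3 steps: [12, 32, 45, 74, 67, 70, 81]


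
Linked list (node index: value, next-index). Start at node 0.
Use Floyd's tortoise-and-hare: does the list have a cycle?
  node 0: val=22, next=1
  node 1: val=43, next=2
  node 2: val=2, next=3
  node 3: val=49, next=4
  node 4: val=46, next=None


Floyd's tortoise (slow, +1) and hare (fast, +2):
  init: slow=0, fast=0
  step 1: slow=1, fast=2
  step 2: slow=2, fast=4
  step 3: fast -> None, no cycle

Cycle: no


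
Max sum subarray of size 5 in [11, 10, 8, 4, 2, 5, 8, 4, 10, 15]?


[0:5]: 35
[1:6]: 29
[2:7]: 27
[3:8]: 23
[4:9]: 29
[5:10]: 42

Max: 42 at [5:10]


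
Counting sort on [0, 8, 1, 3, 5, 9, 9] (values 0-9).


Input: [0, 8, 1, 3, 5, 9, 9]
Counts: [1, 1, 0, 1, 0, 1, 0, 0, 1, 2]

Sorted: [0, 1, 3, 5, 8, 9, 9]


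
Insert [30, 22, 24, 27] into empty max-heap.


Insert 30: [30]
Insert 22: [30, 22]
Insert 24: [30, 22, 24]
Insert 27: [30, 27, 24, 22]

Final heap: [30, 27, 24, 22]


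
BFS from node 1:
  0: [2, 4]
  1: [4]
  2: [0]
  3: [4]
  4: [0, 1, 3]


Visit 1, enqueue [4]
Visit 4, enqueue [0, 3]
Visit 0, enqueue [2]
Visit 3, enqueue []
Visit 2, enqueue []

BFS order: [1, 4, 0, 3, 2]


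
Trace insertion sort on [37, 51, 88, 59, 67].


Initial: [37, 51, 88, 59, 67]
Insert 51: [37, 51, 88, 59, 67]
Insert 88: [37, 51, 88, 59, 67]
Insert 59: [37, 51, 59, 88, 67]
Insert 67: [37, 51, 59, 67, 88]

Sorted: [37, 51, 59, 67, 88]


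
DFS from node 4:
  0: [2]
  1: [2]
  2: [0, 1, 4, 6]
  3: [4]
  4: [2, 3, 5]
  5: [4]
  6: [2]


Visit 4, push [5, 3, 2]
Visit 2, push [6, 1, 0]
Visit 0, push []
Visit 1, push []
Visit 6, push []
Visit 3, push []
Visit 5, push []

DFS order: [4, 2, 0, 1, 6, 3, 5]


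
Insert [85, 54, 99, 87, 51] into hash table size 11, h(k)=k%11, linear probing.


Insert 85: h=8 -> slot 8
Insert 54: h=10 -> slot 10
Insert 99: h=0 -> slot 0
Insert 87: h=10, 2 probes -> slot 1
Insert 51: h=7 -> slot 7

Table: [99, 87, None, None, None, None, None, 51, 85, None, 54]


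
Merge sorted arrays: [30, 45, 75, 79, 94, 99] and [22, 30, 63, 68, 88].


Take 22 from B
Take 30 from A
Take 30 from B
Take 45 from A
Take 63 from B
Take 68 from B
Take 75 from A
Take 79 from A
Take 88 from B

Merged: [22, 30, 30, 45, 63, 68, 75, 79, 88, 94, 99]


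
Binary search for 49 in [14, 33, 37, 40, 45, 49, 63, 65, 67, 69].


Step 1: lo=0, hi=9, mid=4, val=45
Step 2: lo=5, hi=9, mid=7, val=65
Step 3: lo=5, hi=6, mid=5, val=49

Found at index 5


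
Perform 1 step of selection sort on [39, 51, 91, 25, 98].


Initial: [39, 51, 91, 25, 98]
Step 1: min=25 at 3
  Swap: [25, 51, 91, 39, 98]

After 1 step: [25, 51, 91, 39, 98]


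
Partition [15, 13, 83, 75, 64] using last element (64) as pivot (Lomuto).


Pivot: 64
  15 <= 64: advance i (no swap)
  13 <= 64: advance i (no swap)
Place pivot at 2: [15, 13, 64, 75, 83]

Partitioned: [15, 13, 64, 75, 83]


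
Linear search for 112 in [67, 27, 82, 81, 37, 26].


i=0: 67!=112
i=1: 27!=112
i=2: 82!=112
i=3: 81!=112
i=4: 37!=112
i=5: 26!=112

Not found, 6 comps


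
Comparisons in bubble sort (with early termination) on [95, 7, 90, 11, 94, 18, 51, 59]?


Algorithm: bubble sort (with early termination)
Input: [95, 7, 90, 11, 94, 18, 51, 59]
Sorted: [7, 11, 18, 51, 59, 90, 94, 95]

22


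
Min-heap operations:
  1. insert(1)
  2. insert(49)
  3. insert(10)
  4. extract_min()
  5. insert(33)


insert(1) -> [1]
insert(49) -> [1, 49]
insert(10) -> [1, 49, 10]
extract_min()->1, [10, 49]
insert(33) -> [10, 49, 33]

Final heap: [10, 49, 33]


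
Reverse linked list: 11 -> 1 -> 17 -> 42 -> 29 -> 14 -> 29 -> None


Step 1: curr=11, set curr.next=prev(None) | reversed so far: 11
Step 2: curr=1, set curr.next=prev(11) | reversed so far: 1 -> 11
Step 3: curr=17, set curr.next=prev(1) | reversed so far: 17 -> 1 -> 11
Step 4: curr=42, set curr.next=prev(17) | reversed so far: 42 -> 17 -> 1 -> 11
Step 5: curr=29, set curr.next=prev(42) | reversed so far: 29 -> 42 -> 17 -> 1 -> 11
Step 6: curr=14, set curr.next=prev(29) | reversed so far: 14 -> 29 -> 42 -> 17 -> 1 -> 11
Step 7: curr=29, set curr.next=prev(14) | reversed so far: 29 -> 14 -> 29 -> 42 -> 17 -> 1 -> 11

29 -> 14 -> 29 -> 42 -> 17 -> 1 -> 11 -> None


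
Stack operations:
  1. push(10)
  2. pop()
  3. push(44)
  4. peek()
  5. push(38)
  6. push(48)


push(10) -> [10]
pop()->10, []
push(44) -> [44]
peek()->44
push(38) -> [44, 38]
push(48) -> [44, 38, 48]

Final stack: [44, 38, 48]


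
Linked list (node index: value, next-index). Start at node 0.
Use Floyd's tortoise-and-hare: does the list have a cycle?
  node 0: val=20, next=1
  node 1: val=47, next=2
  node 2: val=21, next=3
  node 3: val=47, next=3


Floyd's tortoise (slow, +1) and hare (fast, +2):
  init: slow=0, fast=0
  step 1: slow=1, fast=2
  step 2: slow=2, fast=3
  step 3: slow=3, fast=3
  slow == fast at node 3: cycle detected

Cycle: yes


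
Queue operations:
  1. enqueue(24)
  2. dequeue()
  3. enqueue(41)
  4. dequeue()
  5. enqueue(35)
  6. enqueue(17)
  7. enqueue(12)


enqueue(24) -> [24]
dequeue()->24, []
enqueue(41) -> [41]
dequeue()->41, []
enqueue(35) -> [35]
enqueue(17) -> [35, 17]
enqueue(12) -> [35, 17, 12]

Final queue: [35, 17, 12]


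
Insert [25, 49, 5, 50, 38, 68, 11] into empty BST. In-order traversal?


Insert 25: root
Insert 49: R from 25
Insert 5: L from 25
Insert 50: R from 25 -> R from 49
Insert 38: R from 25 -> L from 49
Insert 68: R from 25 -> R from 49 -> R from 50
Insert 11: L from 25 -> R from 5

In-order: [5, 11, 25, 38, 49, 50, 68]


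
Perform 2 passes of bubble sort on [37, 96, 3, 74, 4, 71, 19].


Initial: [37, 96, 3, 74, 4, 71, 19]
Pass 1: [37, 3, 74, 4, 71, 19, 96] (5 swaps)
Pass 2: [3, 37, 4, 71, 19, 74, 96] (4 swaps)

After 2 passes: [3, 37, 4, 71, 19, 74, 96]


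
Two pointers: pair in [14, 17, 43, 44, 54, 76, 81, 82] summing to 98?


lo=0(14)+hi=7(82)=96
lo=1(17)+hi=7(82)=99
lo=1(17)+hi=6(81)=98

Yes: 17+81=98


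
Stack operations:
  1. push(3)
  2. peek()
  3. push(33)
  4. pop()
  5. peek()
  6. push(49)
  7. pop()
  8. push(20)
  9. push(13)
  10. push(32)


push(3) -> [3]
peek()->3
push(33) -> [3, 33]
pop()->33, [3]
peek()->3
push(49) -> [3, 49]
pop()->49, [3]
push(20) -> [3, 20]
push(13) -> [3, 20, 13]
push(32) -> [3, 20, 13, 32]

Final stack: [3, 20, 13, 32]


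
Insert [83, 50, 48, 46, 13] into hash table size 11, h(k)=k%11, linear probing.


Insert 83: h=6 -> slot 6
Insert 50: h=6, 1 probes -> slot 7
Insert 48: h=4 -> slot 4
Insert 46: h=2 -> slot 2
Insert 13: h=2, 1 probes -> slot 3

Table: [None, None, 46, 13, 48, None, 83, 50, None, None, None]


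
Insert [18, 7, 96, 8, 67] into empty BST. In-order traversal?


Insert 18: root
Insert 7: L from 18
Insert 96: R from 18
Insert 8: L from 18 -> R from 7
Insert 67: R from 18 -> L from 96

In-order: [7, 8, 18, 67, 96]


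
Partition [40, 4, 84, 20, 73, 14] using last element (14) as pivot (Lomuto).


Pivot: 14
  4 <= 14: swap -> [4, 40, 84, 20, 73, 14]
Place pivot at 1: [4, 14, 84, 20, 73, 40]

Partitioned: [4, 14, 84, 20, 73, 40]


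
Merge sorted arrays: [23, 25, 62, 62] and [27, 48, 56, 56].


Take 23 from A
Take 25 from A
Take 27 from B
Take 48 from B
Take 56 from B
Take 56 from B

Merged: [23, 25, 27, 48, 56, 56, 62, 62]


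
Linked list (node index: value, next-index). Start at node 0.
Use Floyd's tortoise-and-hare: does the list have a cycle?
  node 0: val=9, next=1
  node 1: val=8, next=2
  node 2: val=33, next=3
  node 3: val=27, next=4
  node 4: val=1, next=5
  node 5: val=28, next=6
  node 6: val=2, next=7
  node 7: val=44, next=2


Floyd's tortoise (slow, +1) and hare (fast, +2):
  init: slow=0, fast=0
  step 1: slow=1, fast=2
  step 2: slow=2, fast=4
  step 3: slow=3, fast=6
  step 4: slow=4, fast=2
  step 5: slow=5, fast=4
  step 6: slow=6, fast=6
  slow == fast at node 6: cycle detected

Cycle: yes


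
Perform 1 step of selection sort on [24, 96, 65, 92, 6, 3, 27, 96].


Initial: [24, 96, 65, 92, 6, 3, 27, 96]
Step 1: min=3 at 5
  Swap: [3, 96, 65, 92, 6, 24, 27, 96]

After 1 step: [3, 96, 65, 92, 6, 24, 27, 96]


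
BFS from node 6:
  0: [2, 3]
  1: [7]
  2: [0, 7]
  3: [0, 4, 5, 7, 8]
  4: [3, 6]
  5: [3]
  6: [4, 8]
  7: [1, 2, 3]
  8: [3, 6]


Visit 6, enqueue [4, 8]
Visit 4, enqueue [3]
Visit 8, enqueue []
Visit 3, enqueue [0, 5, 7]
Visit 0, enqueue [2]
Visit 5, enqueue []
Visit 7, enqueue [1]
Visit 2, enqueue []
Visit 1, enqueue []

BFS order: [6, 4, 8, 3, 0, 5, 7, 2, 1]


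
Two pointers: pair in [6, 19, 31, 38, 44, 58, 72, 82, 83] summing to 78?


lo=0(6)+hi=8(83)=89
lo=0(6)+hi=7(82)=88
lo=0(6)+hi=6(72)=78

Yes: 6+72=78


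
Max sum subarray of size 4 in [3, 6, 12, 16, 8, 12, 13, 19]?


[0:4]: 37
[1:5]: 42
[2:6]: 48
[3:7]: 49
[4:8]: 52

Max: 52 at [4:8]


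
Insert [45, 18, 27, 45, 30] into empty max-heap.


Insert 45: [45]
Insert 18: [45, 18]
Insert 27: [45, 18, 27]
Insert 45: [45, 45, 27, 18]
Insert 30: [45, 45, 27, 18, 30]

Final heap: [45, 45, 27, 18, 30]


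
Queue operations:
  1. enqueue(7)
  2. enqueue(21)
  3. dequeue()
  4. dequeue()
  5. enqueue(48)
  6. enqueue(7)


enqueue(7) -> [7]
enqueue(21) -> [7, 21]
dequeue()->7, [21]
dequeue()->21, []
enqueue(48) -> [48]
enqueue(7) -> [48, 7]

Final queue: [48, 7]


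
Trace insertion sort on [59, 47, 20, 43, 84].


Initial: [59, 47, 20, 43, 84]
Insert 47: [47, 59, 20, 43, 84]
Insert 20: [20, 47, 59, 43, 84]
Insert 43: [20, 43, 47, 59, 84]
Insert 84: [20, 43, 47, 59, 84]

Sorted: [20, 43, 47, 59, 84]


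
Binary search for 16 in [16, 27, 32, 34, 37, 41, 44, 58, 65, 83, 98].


Step 1: lo=0, hi=10, mid=5, val=41
Step 2: lo=0, hi=4, mid=2, val=32
Step 3: lo=0, hi=1, mid=0, val=16

Found at index 0


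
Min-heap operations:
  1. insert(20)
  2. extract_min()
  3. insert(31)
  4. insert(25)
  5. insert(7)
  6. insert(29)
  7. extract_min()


insert(20) -> [20]
extract_min()->20, []
insert(31) -> [31]
insert(25) -> [25, 31]
insert(7) -> [7, 31, 25]
insert(29) -> [7, 29, 25, 31]
extract_min()->7, [25, 29, 31]

Final heap: [25, 29, 31]


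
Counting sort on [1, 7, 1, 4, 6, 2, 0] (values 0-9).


Input: [1, 7, 1, 4, 6, 2, 0]
Counts: [1, 2, 1, 0, 1, 0, 1, 1, 0, 0]

Sorted: [0, 1, 1, 2, 4, 6, 7]


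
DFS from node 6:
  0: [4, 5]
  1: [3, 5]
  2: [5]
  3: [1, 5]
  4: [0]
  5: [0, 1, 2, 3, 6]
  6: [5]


Visit 6, push [5]
Visit 5, push [3, 2, 1, 0]
Visit 0, push [4]
Visit 4, push []
Visit 1, push [3]
Visit 3, push []
Visit 2, push []

DFS order: [6, 5, 0, 4, 1, 3, 2]


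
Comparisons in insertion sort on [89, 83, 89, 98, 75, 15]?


Algorithm: insertion sort
Input: [89, 83, 89, 98, 75, 15]
Sorted: [15, 75, 83, 89, 89, 98]

12


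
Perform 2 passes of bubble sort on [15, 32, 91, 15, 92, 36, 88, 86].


Initial: [15, 32, 91, 15, 92, 36, 88, 86]
Pass 1: [15, 32, 15, 91, 36, 88, 86, 92] (4 swaps)
Pass 2: [15, 15, 32, 36, 88, 86, 91, 92] (4 swaps)

After 2 passes: [15, 15, 32, 36, 88, 86, 91, 92]


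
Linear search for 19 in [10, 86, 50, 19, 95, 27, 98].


i=0: 10!=19
i=1: 86!=19
i=2: 50!=19
i=3: 19==19 found!

Found at 3, 4 comps


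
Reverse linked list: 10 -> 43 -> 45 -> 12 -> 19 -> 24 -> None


Step 1: curr=10, set curr.next=prev(None) | reversed so far: 10
Step 2: curr=43, set curr.next=prev(10) | reversed so far: 43 -> 10
Step 3: curr=45, set curr.next=prev(43) | reversed so far: 45 -> 43 -> 10
Step 4: curr=12, set curr.next=prev(45) | reversed so far: 12 -> 45 -> 43 -> 10
Step 5: curr=19, set curr.next=prev(12) | reversed so far: 19 -> 12 -> 45 -> 43 -> 10
Step 6: curr=24, set curr.next=prev(19) | reversed so far: 24 -> 19 -> 12 -> 45 -> 43 -> 10

24 -> 19 -> 12 -> 45 -> 43 -> 10 -> None


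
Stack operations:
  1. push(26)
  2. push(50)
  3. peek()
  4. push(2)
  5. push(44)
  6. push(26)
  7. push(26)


push(26) -> [26]
push(50) -> [26, 50]
peek()->50
push(2) -> [26, 50, 2]
push(44) -> [26, 50, 2, 44]
push(26) -> [26, 50, 2, 44, 26]
push(26) -> [26, 50, 2, 44, 26, 26]

Final stack: [26, 50, 2, 44, 26, 26]


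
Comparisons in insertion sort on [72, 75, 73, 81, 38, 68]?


Algorithm: insertion sort
Input: [72, 75, 73, 81, 38, 68]
Sorted: [38, 68, 72, 73, 75, 81]

13


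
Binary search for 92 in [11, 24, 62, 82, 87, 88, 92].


Step 1: lo=0, hi=6, mid=3, val=82
Step 2: lo=4, hi=6, mid=5, val=88
Step 3: lo=6, hi=6, mid=6, val=92

Found at index 6


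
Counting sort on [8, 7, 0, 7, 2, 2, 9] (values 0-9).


Input: [8, 7, 0, 7, 2, 2, 9]
Counts: [1, 0, 2, 0, 0, 0, 0, 2, 1, 1]

Sorted: [0, 2, 2, 7, 7, 8, 9]


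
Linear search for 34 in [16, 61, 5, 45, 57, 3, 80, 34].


i=0: 16!=34
i=1: 61!=34
i=2: 5!=34
i=3: 45!=34
i=4: 57!=34
i=5: 3!=34
i=6: 80!=34
i=7: 34==34 found!

Found at 7, 8 comps


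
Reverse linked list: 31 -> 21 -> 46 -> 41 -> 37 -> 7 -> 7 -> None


Step 1: curr=31, set curr.next=prev(None) | reversed so far: 31
Step 2: curr=21, set curr.next=prev(31) | reversed so far: 21 -> 31
Step 3: curr=46, set curr.next=prev(21) | reversed so far: 46 -> 21 -> 31
Step 4: curr=41, set curr.next=prev(46) | reversed so far: 41 -> 46 -> 21 -> 31
Step 5: curr=37, set curr.next=prev(41) | reversed so far: 37 -> 41 -> 46 -> 21 -> 31
Step 6: curr=7, set curr.next=prev(37) | reversed so far: 7 -> 37 -> 41 -> 46 -> 21 -> 31
Step 7: curr=7, set curr.next=prev(7) | reversed so far: 7 -> 7 -> 37 -> 41 -> 46 -> 21 -> 31

7 -> 7 -> 37 -> 41 -> 46 -> 21 -> 31 -> None


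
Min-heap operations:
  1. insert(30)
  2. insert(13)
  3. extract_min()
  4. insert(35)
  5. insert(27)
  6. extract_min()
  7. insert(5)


insert(30) -> [30]
insert(13) -> [13, 30]
extract_min()->13, [30]
insert(35) -> [30, 35]
insert(27) -> [27, 35, 30]
extract_min()->27, [30, 35]
insert(5) -> [5, 35, 30]

Final heap: [5, 35, 30]


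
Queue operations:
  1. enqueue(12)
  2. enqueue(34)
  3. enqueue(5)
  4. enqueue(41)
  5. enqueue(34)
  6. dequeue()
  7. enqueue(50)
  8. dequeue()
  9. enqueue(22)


enqueue(12) -> [12]
enqueue(34) -> [12, 34]
enqueue(5) -> [12, 34, 5]
enqueue(41) -> [12, 34, 5, 41]
enqueue(34) -> [12, 34, 5, 41, 34]
dequeue()->12, [34, 5, 41, 34]
enqueue(50) -> [34, 5, 41, 34, 50]
dequeue()->34, [5, 41, 34, 50]
enqueue(22) -> [5, 41, 34, 50, 22]

Final queue: [5, 41, 34, 50, 22]


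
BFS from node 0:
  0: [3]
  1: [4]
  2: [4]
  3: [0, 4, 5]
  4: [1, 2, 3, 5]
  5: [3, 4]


Visit 0, enqueue [3]
Visit 3, enqueue [4, 5]
Visit 4, enqueue [1, 2]
Visit 5, enqueue []
Visit 1, enqueue []
Visit 2, enqueue []

BFS order: [0, 3, 4, 5, 1, 2]


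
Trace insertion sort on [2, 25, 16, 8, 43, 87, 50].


Initial: [2, 25, 16, 8, 43, 87, 50]
Insert 25: [2, 25, 16, 8, 43, 87, 50]
Insert 16: [2, 16, 25, 8, 43, 87, 50]
Insert 8: [2, 8, 16, 25, 43, 87, 50]
Insert 43: [2, 8, 16, 25, 43, 87, 50]
Insert 87: [2, 8, 16, 25, 43, 87, 50]
Insert 50: [2, 8, 16, 25, 43, 50, 87]

Sorted: [2, 8, 16, 25, 43, 50, 87]


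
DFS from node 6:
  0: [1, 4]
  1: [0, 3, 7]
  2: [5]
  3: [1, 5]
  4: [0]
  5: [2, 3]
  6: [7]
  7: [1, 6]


Visit 6, push [7]
Visit 7, push [1]
Visit 1, push [3, 0]
Visit 0, push [4]
Visit 4, push []
Visit 3, push [5]
Visit 5, push [2]
Visit 2, push []

DFS order: [6, 7, 1, 0, 4, 3, 5, 2]


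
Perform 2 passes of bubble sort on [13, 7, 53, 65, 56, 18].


Initial: [13, 7, 53, 65, 56, 18]
Pass 1: [7, 13, 53, 56, 18, 65] (3 swaps)
Pass 2: [7, 13, 53, 18, 56, 65] (1 swaps)

After 2 passes: [7, 13, 53, 18, 56, 65]


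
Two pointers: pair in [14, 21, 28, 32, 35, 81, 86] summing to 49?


lo=0(14)+hi=6(86)=100
lo=0(14)+hi=5(81)=95
lo=0(14)+hi=4(35)=49

Yes: 14+35=49


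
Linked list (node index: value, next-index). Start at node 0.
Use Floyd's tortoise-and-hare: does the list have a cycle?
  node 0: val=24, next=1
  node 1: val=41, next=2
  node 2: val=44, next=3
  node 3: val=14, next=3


Floyd's tortoise (slow, +1) and hare (fast, +2):
  init: slow=0, fast=0
  step 1: slow=1, fast=2
  step 2: slow=2, fast=3
  step 3: slow=3, fast=3
  slow == fast at node 3: cycle detected

Cycle: yes


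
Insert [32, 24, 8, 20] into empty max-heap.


Insert 32: [32]
Insert 24: [32, 24]
Insert 8: [32, 24, 8]
Insert 20: [32, 24, 8, 20]

Final heap: [32, 24, 8, 20]


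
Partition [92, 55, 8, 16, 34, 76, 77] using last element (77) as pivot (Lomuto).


Pivot: 77
  55 <= 77: swap -> [55, 92, 8, 16, 34, 76, 77]
  8 <= 77: swap -> [55, 8, 92, 16, 34, 76, 77]
  16 <= 77: swap -> [55, 8, 16, 92, 34, 76, 77]
  34 <= 77: swap -> [55, 8, 16, 34, 92, 76, 77]
  76 <= 77: swap -> [55, 8, 16, 34, 76, 92, 77]
Place pivot at 5: [55, 8, 16, 34, 76, 77, 92]

Partitioned: [55, 8, 16, 34, 76, 77, 92]


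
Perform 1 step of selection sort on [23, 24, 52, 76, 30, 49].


Initial: [23, 24, 52, 76, 30, 49]
Step 1: min=23 at 0
  Swap: [23, 24, 52, 76, 30, 49]

After 1 step: [23, 24, 52, 76, 30, 49]


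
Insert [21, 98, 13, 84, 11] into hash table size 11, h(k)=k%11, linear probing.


Insert 21: h=10 -> slot 10
Insert 98: h=10, 1 probes -> slot 0
Insert 13: h=2 -> slot 2
Insert 84: h=7 -> slot 7
Insert 11: h=0, 1 probes -> slot 1

Table: [98, 11, 13, None, None, None, None, 84, None, None, 21]


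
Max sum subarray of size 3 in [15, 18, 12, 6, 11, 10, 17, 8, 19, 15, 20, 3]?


[0:3]: 45
[1:4]: 36
[2:5]: 29
[3:6]: 27
[4:7]: 38
[5:8]: 35
[6:9]: 44
[7:10]: 42
[8:11]: 54
[9:12]: 38

Max: 54 at [8:11]


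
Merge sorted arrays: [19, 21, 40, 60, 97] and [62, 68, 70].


Take 19 from A
Take 21 from A
Take 40 from A
Take 60 from A
Take 62 from B
Take 68 from B
Take 70 from B

Merged: [19, 21, 40, 60, 62, 68, 70, 97]


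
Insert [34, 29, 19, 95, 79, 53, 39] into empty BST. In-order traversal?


Insert 34: root
Insert 29: L from 34
Insert 19: L from 34 -> L from 29
Insert 95: R from 34
Insert 79: R from 34 -> L from 95
Insert 53: R from 34 -> L from 95 -> L from 79
Insert 39: R from 34 -> L from 95 -> L from 79 -> L from 53

In-order: [19, 29, 34, 39, 53, 79, 95]


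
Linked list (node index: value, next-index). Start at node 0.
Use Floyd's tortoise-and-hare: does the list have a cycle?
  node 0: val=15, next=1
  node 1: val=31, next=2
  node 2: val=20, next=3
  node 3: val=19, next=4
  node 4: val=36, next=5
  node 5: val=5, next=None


Floyd's tortoise (slow, +1) and hare (fast, +2):
  init: slow=0, fast=0
  step 1: slow=1, fast=2
  step 2: slow=2, fast=4
  step 3: fast 4->5->None, no cycle

Cycle: no


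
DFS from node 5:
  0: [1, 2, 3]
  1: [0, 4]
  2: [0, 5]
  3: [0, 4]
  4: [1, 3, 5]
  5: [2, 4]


Visit 5, push [4, 2]
Visit 2, push [0]
Visit 0, push [3, 1]
Visit 1, push [4]
Visit 4, push [3]
Visit 3, push []

DFS order: [5, 2, 0, 1, 4, 3]


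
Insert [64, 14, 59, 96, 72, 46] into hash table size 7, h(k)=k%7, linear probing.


Insert 64: h=1 -> slot 1
Insert 14: h=0 -> slot 0
Insert 59: h=3 -> slot 3
Insert 96: h=5 -> slot 5
Insert 72: h=2 -> slot 2
Insert 46: h=4 -> slot 4

Table: [14, 64, 72, 59, 46, 96, None]


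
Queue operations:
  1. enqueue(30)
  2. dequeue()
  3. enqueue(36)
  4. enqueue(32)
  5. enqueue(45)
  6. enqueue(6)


enqueue(30) -> [30]
dequeue()->30, []
enqueue(36) -> [36]
enqueue(32) -> [36, 32]
enqueue(45) -> [36, 32, 45]
enqueue(6) -> [36, 32, 45, 6]

Final queue: [36, 32, 45, 6]


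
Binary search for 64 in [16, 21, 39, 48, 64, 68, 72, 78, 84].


Step 1: lo=0, hi=8, mid=4, val=64

Found at index 4


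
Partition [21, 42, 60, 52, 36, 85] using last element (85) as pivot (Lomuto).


Pivot: 85
  21 <= 85: advance i (no swap)
  42 <= 85: advance i (no swap)
  60 <= 85: advance i (no swap)
  52 <= 85: advance i (no swap)
  36 <= 85: advance i (no swap)
Place pivot at 5: [21, 42, 60, 52, 36, 85]

Partitioned: [21, 42, 60, 52, 36, 85]


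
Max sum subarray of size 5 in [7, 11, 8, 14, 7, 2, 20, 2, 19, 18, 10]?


[0:5]: 47
[1:6]: 42
[2:7]: 51
[3:8]: 45
[4:9]: 50
[5:10]: 61
[6:11]: 69

Max: 69 at [6:11]


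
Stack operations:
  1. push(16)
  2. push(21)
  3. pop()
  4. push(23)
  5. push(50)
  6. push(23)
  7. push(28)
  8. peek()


push(16) -> [16]
push(21) -> [16, 21]
pop()->21, [16]
push(23) -> [16, 23]
push(50) -> [16, 23, 50]
push(23) -> [16, 23, 50, 23]
push(28) -> [16, 23, 50, 23, 28]
peek()->28

Final stack: [16, 23, 50, 23, 28]


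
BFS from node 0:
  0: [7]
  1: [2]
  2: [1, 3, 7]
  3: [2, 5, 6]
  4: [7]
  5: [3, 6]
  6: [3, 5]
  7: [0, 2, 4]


Visit 0, enqueue [7]
Visit 7, enqueue [2, 4]
Visit 2, enqueue [1, 3]
Visit 4, enqueue []
Visit 1, enqueue []
Visit 3, enqueue [5, 6]
Visit 5, enqueue []
Visit 6, enqueue []

BFS order: [0, 7, 2, 4, 1, 3, 5, 6]


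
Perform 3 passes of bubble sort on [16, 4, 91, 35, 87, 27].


Initial: [16, 4, 91, 35, 87, 27]
Pass 1: [4, 16, 35, 87, 27, 91] (4 swaps)
Pass 2: [4, 16, 35, 27, 87, 91] (1 swaps)
Pass 3: [4, 16, 27, 35, 87, 91] (1 swaps)

After 3 passes: [4, 16, 27, 35, 87, 91]


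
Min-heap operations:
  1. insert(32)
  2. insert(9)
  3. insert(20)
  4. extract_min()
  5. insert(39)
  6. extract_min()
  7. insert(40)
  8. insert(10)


insert(32) -> [32]
insert(9) -> [9, 32]
insert(20) -> [9, 32, 20]
extract_min()->9, [20, 32]
insert(39) -> [20, 32, 39]
extract_min()->20, [32, 39]
insert(40) -> [32, 39, 40]
insert(10) -> [10, 32, 40, 39]

Final heap: [10, 32, 40, 39]


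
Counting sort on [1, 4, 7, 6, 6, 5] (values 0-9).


Input: [1, 4, 7, 6, 6, 5]
Counts: [0, 1, 0, 0, 1, 1, 2, 1, 0, 0]

Sorted: [1, 4, 5, 6, 6, 7]


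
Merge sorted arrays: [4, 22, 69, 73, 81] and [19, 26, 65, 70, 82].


Take 4 from A
Take 19 from B
Take 22 from A
Take 26 from B
Take 65 from B
Take 69 from A
Take 70 from B
Take 73 from A
Take 81 from A

Merged: [4, 19, 22, 26, 65, 69, 70, 73, 81, 82]


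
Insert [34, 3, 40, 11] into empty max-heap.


Insert 34: [34]
Insert 3: [34, 3]
Insert 40: [40, 3, 34]
Insert 11: [40, 11, 34, 3]

Final heap: [40, 11, 34, 3]


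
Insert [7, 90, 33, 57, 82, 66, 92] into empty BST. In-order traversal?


Insert 7: root
Insert 90: R from 7
Insert 33: R from 7 -> L from 90
Insert 57: R from 7 -> L from 90 -> R from 33
Insert 82: R from 7 -> L from 90 -> R from 33 -> R from 57
Insert 66: R from 7 -> L from 90 -> R from 33 -> R from 57 -> L from 82
Insert 92: R from 7 -> R from 90

In-order: [7, 33, 57, 66, 82, 90, 92]


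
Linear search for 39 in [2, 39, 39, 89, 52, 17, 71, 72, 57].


i=0: 2!=39
i=1: 39==39 found!

Found at 1, 2 comps


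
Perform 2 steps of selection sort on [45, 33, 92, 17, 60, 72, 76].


Initial: [45, 33, 92, 17, 60, 72, 76]
Step 1: min=17 at 3
  Swap: [17, 33, 92, 45, 60, 72, 76]
Step 2: min=33 at 1
  Swap: [17, 33, 92, 45, 60, 72, 76]

After 2 steps: [17, 33, 92, 45, 60, 72, 76]


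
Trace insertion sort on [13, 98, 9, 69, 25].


Initial: [13, 98, 9, 69, 25]
Insert 98: [13, 98, 9, 69, 25]
Insert 9: [9, 13, 98, 69, 25]
Insert 69: [9, 13, 69, 98, 25]
Insert 25: [9, 13, 25, 69, 98]

Sorted: [9, 13, 25, 69, 98]


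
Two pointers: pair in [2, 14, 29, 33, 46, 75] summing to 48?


lo=0(2)+hi=5(75)=77
lo=0(2)+hi=4(46)=48

Yes: 2+46=48


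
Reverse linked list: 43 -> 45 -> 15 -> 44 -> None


Step 1: curr=43, set curr.next=prev(None) | reversed so far: 43
Step 2: curr=45, set curr.next=prev(43) | reversed so far: 45 -> 43
Step 3: curr=15, set curr.next=prev(45) | reversed so far: 15 -> 45 -> 43
Step 4: curr=44, set curr.next=prev(15) | reversed so far: 44 -> 15 -> 45 -> 43

44 -> 15 -> 45 -> 43 -> None


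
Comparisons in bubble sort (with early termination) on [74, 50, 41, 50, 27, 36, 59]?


Algorithm: bubble sort (with early termination)
Input: [74, 50, 41, 50, 27, 36, 59]
Sorted: [27, 36, 41, 50, 50, 59, 74]

20


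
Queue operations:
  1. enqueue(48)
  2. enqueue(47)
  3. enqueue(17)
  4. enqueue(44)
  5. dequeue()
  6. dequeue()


enqueue(48) -> [48]
enqueue(47) -> [48, 47]
enqueue(17) -> [48, 47, 17]
enqueue(44) -> [48, 47, 17, 44]
dequeue()->48, [47, 17, 44]
dequeue()->47, [17, 44]

Final queue: [17, 44]


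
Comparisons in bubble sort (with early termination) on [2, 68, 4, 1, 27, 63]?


Algorithm: bubble sort (with early termination)
Input: [2, 68, 4, 1, 27, 63]
Sorted: [1, 2, 4, 27, 63, 68]

14


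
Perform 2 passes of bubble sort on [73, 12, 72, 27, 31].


Initial: [73, 12, 72, 27, 31]
Pass 1: [12, 72, 27, 31, 73] (4 swaps)
Pass 2: [12, 27, 31, 72, 73] (2 swaps)

After 2 passes: [12, 27, 31, 72, 73]


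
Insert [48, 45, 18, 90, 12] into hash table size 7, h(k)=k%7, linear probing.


Insert 48: h=6 -> slot 6
Insert 45: h=3 -> slot 3
Insert 18: h=4 -> slot 4
Insert 90: h=6, 1 probes -> slot 0
Insert 12: h=5 -> slot 5

Table: [90, None, None, 45, 18, 12, 48]


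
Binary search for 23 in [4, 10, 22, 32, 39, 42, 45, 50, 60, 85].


Step 1: lo=0, hi=9, mid=4, val=39
Step 2: lo=0, hi=3, mid=1, val=10
Step 3: lo=2, hi=3, mid=2, val=22
Step 4: lo=3, hi=3, mid=3, val=32

Not found


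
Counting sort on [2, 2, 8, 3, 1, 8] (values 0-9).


Input: [2, 2, 8, 3, 1, 8]
Counts: [0, 1, 2, 1, 0, 0, 0, 0, 2, 0]

Sorted: [1, 2, 2, 3, 8, 8]


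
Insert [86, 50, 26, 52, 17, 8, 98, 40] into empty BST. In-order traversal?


Insert 86: root
Insert 50: L from 86
Insert 26: L from 86 -> L from 50
Insert 52: L from 86 -> R from 50
Insert 17: L from 86 -> L from 50 -> L from 26
Insert 8: L from 86 -> L from 50 -> L from 26 -> L from 17
Insert 98: R from 86
Insert 40: L from 86 -> L from 50 -> R from 26

In-order: [8, 17, 26, 40, 50, 52, 86, 98]


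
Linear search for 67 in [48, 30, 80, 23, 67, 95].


i=0: 48!=67
i=1: 30!=67
i=2: 80!=67
i=3: 23!=67
i=4: 67==67 found!

Found at 4, 5 comps


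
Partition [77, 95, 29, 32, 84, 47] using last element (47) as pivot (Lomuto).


Pivot: 47
  29 <= 47: swap -> [29, 95, 77, 32, 84, 47]
  32 <= 47: swap -> [29, 32, 77, 95, 84, 47]
Place pivot at 2: [29, 32, 47, 95, 84, 77]

Partitioned: [29, 32, 47, 95, 84, 77]


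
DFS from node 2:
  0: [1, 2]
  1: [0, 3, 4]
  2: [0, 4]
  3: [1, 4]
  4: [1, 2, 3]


Visit 2, push [4, 0]
Visit 0, push [1]
Visit 1, push [4, 3]
Visit 3, push [4]
Visit 4, push []

DFS order: [2, 0, 1, 3, 4]


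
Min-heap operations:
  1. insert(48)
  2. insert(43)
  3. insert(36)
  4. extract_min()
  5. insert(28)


insert(48) -> [48]
insert(43) -> [43, 48]
insert(36) -> [36, 48, 43]
extract_min()->36, [43, 48]
insert(28) -> [28, 48, 43]

Final heap: [28, 48, 43]


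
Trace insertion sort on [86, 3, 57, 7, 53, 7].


Initial: [86, 3, 57, 7, 53, 7]
Insert 3: [3, 86, 57, 7, 53, 7]
Insert 57: [3, 57, 86, 7, 53, 7]
Insert 7: [3, 7, 57, 86, 53, 7]
Insert 53: [3, 7, 53, 57, 86, 7]
Insert 7: [3, 7, 7, 53, 57, 86]

Sorted: [3, 7, 7, 53, 57, 86]


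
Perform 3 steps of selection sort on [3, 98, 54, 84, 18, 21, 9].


Initial: [3, 98, 54, 84, 18, 21, 9]
Step 1: min=3 at 0
  Swap: [3, 98, 54, 84, 18, 21, 9]
Step 2: min=9 at 6
  Swap: [3, 9, 54, 84, 18, 21, 98]
Step 3: min=18 at 4
  Swap: [3, 9, 18, 84, 54, 21, 98]

After 3 steps: [3, 9, 18, 84, 54, 21, 98]


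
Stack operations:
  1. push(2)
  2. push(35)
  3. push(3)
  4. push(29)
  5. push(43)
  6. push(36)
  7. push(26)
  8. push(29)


push(2) -> [2]
push(35) -> [2, 35]
push(3) -> [2, 35, 3]
push(29) -> [2, 35, 3, 29]
push(43) -> [2, 35, 3, 29, 43]
push(36) -> [2, 35, 3, 29, 43, 36]
push(26) -> [2, 35, 3, 29, 43, 36, 26]
push(29) -> [2, 35, 3, 29, 43, 36, 26, 29]

Final stack: [2, 35, 3, 29, 43, 36, 26, 29]


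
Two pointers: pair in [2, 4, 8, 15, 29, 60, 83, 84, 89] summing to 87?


lo=0(2)+hi=8(89)=91
lo=0(2)+hi=7(84)=86
lo=1(4)+hi=7(84)=88
lo=1(4)+hi=6(83)=87

Yes: 4+83=87


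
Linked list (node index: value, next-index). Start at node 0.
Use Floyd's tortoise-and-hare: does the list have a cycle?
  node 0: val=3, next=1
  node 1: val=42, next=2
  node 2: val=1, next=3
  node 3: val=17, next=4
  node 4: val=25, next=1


Floyd's tortoise (slow, +1) and hare (fast, +2):
  init: slow=0, fast=0
  step 1: slow=1, fast=2
  step 2: slow=2, fast=4
  step 3: slow=3, fast=2
  step 4: slow=4, fast=4
  slow == fast at node 4: cycle detected

Cycle: yes


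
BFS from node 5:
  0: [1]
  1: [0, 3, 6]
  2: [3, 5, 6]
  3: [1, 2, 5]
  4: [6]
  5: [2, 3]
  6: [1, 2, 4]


Visit 5, enqueue [2, 3]
Visit 2, enqueue [6]
Visit 3, enqueue [1]
Visit 6, enqueue [4]
Visit 1, enqueue [0]
Visit 4, enqueue []
Visit 0, enqueue []

BFS order: [5, 2, 3, 6, 1, 4, 0]


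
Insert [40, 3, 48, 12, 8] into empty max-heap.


Insert 40: [40]
Insert 3: [40, 3]
Insert 48: [48, 3, 40]
Insert 12: [48, 12, 40, 3]
Insert 8: [48, 12, 40, 3, 8]

Final heap: [48, 12, 40, 3, 8]


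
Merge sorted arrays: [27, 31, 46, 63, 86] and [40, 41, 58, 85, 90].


Take 27 from A
Take 31 from A
Take 40 from B
Take 41 from B
Take 46 from A
Take 58 from B
Take 63 from A
Take 85 from B
Take 86 from A

Merged: [27, 31, 40, 41, 46, 58, 63, 85, 86, 90]


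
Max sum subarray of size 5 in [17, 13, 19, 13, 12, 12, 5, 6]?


[0:5]: 74
[1:6]: 69
[2:7]: 61
[3:8]: 48

Max: 74 at [0:5]


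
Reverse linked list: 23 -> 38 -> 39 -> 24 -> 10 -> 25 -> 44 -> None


Step 1: curr=23, set curr.next=prev(None) | reversed so far: 23
Step 2: curr=38, set curr.next=prev(23) | reversed so far: 38 -> 23
Step 3: curr=39, set curr.next=prev(38) | reversed so far: 39 -> 38 -> 23
Step 4: curr=24, set curr.next=prev(39) | reversed so far: 24 -> 39 -> 38 -> 23
Step 5: curr=10, set curr.next=prev(24) | reversed so far: 10 -> 24 -> 39 -> 38 -> 23
Step 6: curr=25, set curr.next=prev(10) | reversed so far: 25 -> 10 -> 24 -> 39 -> 38 -> 23
Step 7: curr=44, set curr.next=prev(25) | reversed so far: 44 -> 25 -> 10 -> 24 -> 39 -> 38 -> 23

44 -> 25 -> 10 -> 24 -> 39 -> 38 -> 23 -> None
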